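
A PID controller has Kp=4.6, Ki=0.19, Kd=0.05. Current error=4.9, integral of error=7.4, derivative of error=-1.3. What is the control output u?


u = Kp*e + Ki*int(e) + Kd*de/dt
= 4.6*4.9 + 0.19*7.4 + 0.05*(-1.3)
= 22.54 + 1.406 + -0.065
= 23.881


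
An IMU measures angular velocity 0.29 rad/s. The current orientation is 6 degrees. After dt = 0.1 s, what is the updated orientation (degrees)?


delta_theta = w * dt = 0.29 * 0.1 = 0.029 rad
= 1.6616 deg
theta_new = 6 + 1.6616 = 7.6616 deg


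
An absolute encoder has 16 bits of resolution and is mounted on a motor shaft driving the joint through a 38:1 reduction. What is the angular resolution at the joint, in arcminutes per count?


counts = 2^16 = 65536
effective counts at joint = 65536 * 38 = 2490368
resolution = 360*60 / 2490368
= 0.0087 arcmin/count


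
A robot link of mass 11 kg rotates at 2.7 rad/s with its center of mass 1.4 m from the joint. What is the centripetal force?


F = m * omega^2 * r
= 11 * 2.7^2 * 1.4
= 11 * 7.29 * 1.4
= 112.266 N


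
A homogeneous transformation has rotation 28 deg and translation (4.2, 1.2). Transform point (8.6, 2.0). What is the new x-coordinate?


x' = cos(theta)*px - sin(theta)*py + tx
= 0.8829*8.6 - 0.4695*2.0 + 4.2
= 10.8544


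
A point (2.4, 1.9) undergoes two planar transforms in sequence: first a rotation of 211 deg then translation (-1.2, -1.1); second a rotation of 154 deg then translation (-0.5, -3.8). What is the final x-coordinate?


After transform 1:
x1 = cos(211)*2.4 - sin(211)*1.9 + -1.2 = -2.2786
y1 = sin(211)*2.4 + cos(211)*1.9 + -1.1 = -3.9647
After transform 2:
x2 = cos(154)*-2.2786 - sin(154)*-3.9647 + -0.5
= 3.286


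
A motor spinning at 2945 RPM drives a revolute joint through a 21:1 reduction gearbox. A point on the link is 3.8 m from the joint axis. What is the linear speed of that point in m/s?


omega_motor = 2945 * 2*pi/60 = 308.3997 rad/s
omega_joint = omega_motor / 21 = 14.6857 rad/s
v = omega_joint * r = 14.6857 * 3.8
= 55.8057 m/s


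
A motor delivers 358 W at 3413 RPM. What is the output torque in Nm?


omega = 3413 * 2*pi/60 = 357.4085 rad/s
tau = P / omega = 358 / 357.4085
= 1.0017 Nm


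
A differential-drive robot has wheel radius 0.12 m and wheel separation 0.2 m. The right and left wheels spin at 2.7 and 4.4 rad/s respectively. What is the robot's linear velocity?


vR = r*wR = 0.12*2.7 = 0.324 m/s
vL = r*wL = 0.12*4.4 = 0.528 m/s
v = (vR+vL)/2 = 0.426 m/s
omega = (vR-vL)/L = -1.02 rad/s
linear velocity = 0.426 m/s


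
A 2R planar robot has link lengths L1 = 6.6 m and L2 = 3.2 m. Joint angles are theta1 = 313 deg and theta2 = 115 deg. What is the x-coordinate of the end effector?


Convert angles to radians: theta1 = 5.4629, theta2 = 2.0071
x = L1*cos(theta1) + L2*cos(theta1+theta2)
x = 4.5012 + 1.1987
x = 5.6999


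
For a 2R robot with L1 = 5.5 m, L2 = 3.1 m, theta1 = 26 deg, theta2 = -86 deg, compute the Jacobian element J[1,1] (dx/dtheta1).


J[1,1] = -L1*sin(t1) - L2*sin(t1+t2)
= -5.5*sin(26) - 3.1*sin(-60)
= 0.2736


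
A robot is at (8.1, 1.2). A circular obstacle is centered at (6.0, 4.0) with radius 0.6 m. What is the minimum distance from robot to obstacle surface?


center_dist = sqrt((8.1-6.0)^2 + (1.2-4.0)^2)
= sqrt(4.41 + 7.84)
= 3.5
min_dist = center_dist - radius = 3.5 - 0.6 = 2.9 m


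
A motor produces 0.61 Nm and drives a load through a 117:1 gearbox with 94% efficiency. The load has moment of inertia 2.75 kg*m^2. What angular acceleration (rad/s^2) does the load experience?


tau_out = tau_motor * N * eta
= 0.61 * 117 * 0.94 = 67.0878 Nm
alpha = tau_out / I = 67.0878 / 2.75
= 24.3956 rad/s^2


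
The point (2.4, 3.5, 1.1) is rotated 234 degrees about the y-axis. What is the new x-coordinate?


Rotation about y-axis: x' = x*cos(theta) + z*sin(theta)
= 2.4 * -0.5878 + 1.1 * -0.809
= -2.3006


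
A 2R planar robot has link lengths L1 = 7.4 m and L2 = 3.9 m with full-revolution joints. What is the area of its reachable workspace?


r_max = L1 + L2 = 11.3 m
r_min = |L1 - L2| = 3.5 m
Area = pi*(r_max^2 - r_min^2)
= pi*(127.69 - 12.25)
= pi * 115.44
= 362.6655 m^2


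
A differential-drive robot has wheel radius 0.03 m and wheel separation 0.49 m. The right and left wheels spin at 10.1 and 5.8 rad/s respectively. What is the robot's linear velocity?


vR = r*wR = 0.03*10.1 = 0.303 m/s
vL = r*wL = 0.03*5.8 = 0.174 m/s
v = (vR+vL)/2 = 0.2385 m/s
omega = (vR-vL)/L = 0.2633 rad/s
linear velocity = 0.2385 m/s


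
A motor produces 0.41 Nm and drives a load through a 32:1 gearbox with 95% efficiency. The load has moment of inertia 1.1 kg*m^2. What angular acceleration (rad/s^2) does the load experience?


tau_out = tau_motor * N * eta
= 0.41 * 32 * 0.95 = 12.464 Nm
alpha = tau_out / I = 12.464 / 1.1
= 11.3309 rad/s^2


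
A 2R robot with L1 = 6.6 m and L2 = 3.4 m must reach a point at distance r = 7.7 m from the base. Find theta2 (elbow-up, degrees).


cos(theta2) = (r^2 - L1^2 - L2^2) / (2*L1*L2)
cos(theta2) = (59.29 - 43.56 - 11.56) / 44.88
cos(theta2) = 0.092914
theta2 = 84.6687 degrees


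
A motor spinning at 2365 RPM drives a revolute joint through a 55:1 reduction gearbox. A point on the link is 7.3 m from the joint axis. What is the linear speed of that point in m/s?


omega_motor = 2365 * 2*pi/60 = 247.6622 rad/s
omega_joint = omega_motor / 55 = 4.5029 rad/s
v = omega_joint * r = 4.5029 * 7.3
= 32.8715 m/s


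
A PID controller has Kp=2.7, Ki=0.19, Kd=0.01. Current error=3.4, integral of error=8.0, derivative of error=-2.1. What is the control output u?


u = Kp*e + Ki*int(e) + Kd*de/dt
= 2.7*3.4 + 0.19*8.0 + 0.01*(-2.1)
= 9.18 + 1.52 + -0.021
= 10.679


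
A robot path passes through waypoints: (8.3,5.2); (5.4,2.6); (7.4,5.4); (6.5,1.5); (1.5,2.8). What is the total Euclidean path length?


Segment lengths:
  seg1 = sqrt((-2.9)^2 + (-2.6)^2) = 3.8949
  seg2 = sqrt((2.0)^2 + (2.8)^2) = 3.4409
  seg3 = sqrt((-0.9)^2 + (-3.9)^2) = 4.0025
  seg4 = sqrt((-5.0)^2 + (1.3)^2) = 5.1662
Total = 16.5045


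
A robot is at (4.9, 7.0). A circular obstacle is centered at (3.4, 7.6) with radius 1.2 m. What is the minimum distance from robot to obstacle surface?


center_dist = sqrt((4.9-3.4)^2 + (7.0-7.6)^2)
= sqrt(2.25 + 0.36)
= 1.6155
min_dist = center_dist - radius = 1.6155 - 1.2 = 0.4155 m


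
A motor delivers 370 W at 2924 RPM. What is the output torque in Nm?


omega = 2924 * 2*pi/60 = 306.2006 rad/s
tau = P / omega = 370 / 306.2006
= 1.2084 Nm


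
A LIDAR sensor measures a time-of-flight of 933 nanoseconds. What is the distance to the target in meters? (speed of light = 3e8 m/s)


tof = 933 ns = 9.33e-07 s
dist = c * tof / 2
= 3e8 * 9.33e-07 / 2
= 139.95 m


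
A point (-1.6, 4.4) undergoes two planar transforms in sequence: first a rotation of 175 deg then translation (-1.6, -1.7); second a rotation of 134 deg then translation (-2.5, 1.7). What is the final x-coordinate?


After transform 1:
x1 = cos(175)*-1.6 - sin(175)*4.4 + -1.6 = -0.3896
y1 = sin(175)*-1.6 + cos(175)*4.4 + -1.7 = -6.2227
After transform 2:
x2 = cos(134)*-0.3896 - sin(134)*-6.2227 + -2.5
= 2.2469


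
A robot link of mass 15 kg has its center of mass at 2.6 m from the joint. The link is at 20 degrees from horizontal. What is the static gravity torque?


tau = m*g*L*cos(angle)
= 15 * 9.81 * 2.6 * cos(20 deg)
= 15 * 9.81 * 2.6 * 0.9397
= 359.517 Nm


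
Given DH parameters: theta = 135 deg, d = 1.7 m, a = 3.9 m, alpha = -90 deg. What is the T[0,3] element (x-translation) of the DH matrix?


T[0,3] = a * cos(theta)
= 3.9 * cos(135 deg)
= 3.9 * -0.7071
= -2.7577


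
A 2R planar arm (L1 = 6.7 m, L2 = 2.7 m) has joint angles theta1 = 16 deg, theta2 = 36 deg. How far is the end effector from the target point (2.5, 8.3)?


End effector via forward kinematics:
x = L1*cos(t1) + L2*cos(t1+t2) = 8.1027
y = L1*sin(t1) + L2*sin(t1+t2) = 3.9744
Distance to target:
d = sqrt((2.5 - 8.1027)^2 + (8.3 - 3.9744)^2)
= sqrt(31.3907 + 18.7108)
= 7.0782 m


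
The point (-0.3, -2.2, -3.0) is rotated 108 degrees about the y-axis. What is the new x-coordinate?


Rotation about y-axis: x' = x*cos(theta) + z*sin(theta)
= -0.3 * -0.309 + -3.0 * 0.9511
= -2.7605


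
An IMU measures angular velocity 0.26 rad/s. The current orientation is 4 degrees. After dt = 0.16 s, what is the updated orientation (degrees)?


delta_theta = w * dt = 0.26 * 0.16 = 0.0416 rad
= 2.3835 deg
theta_new = 4 + 2.3835 = 6.3835 deg


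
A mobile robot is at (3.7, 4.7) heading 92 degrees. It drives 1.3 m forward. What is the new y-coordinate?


y_new = y0 + d*sin(theta)
= 4.7 + 1.3*sin(92)
= 4.7 + 1.2992
= 5.9992


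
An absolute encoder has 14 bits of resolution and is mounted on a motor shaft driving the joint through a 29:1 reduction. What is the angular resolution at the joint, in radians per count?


counts = 2^14 = 16384
effective counts at joint = 16384 * 29 = 475136
resolution = 2*pi / 475136
= 1.3224e-05 rad/count


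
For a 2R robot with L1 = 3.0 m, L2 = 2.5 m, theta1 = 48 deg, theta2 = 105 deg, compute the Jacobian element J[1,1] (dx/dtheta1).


J[1,1] = -L1*sin(t1) - L2*sin(t1+t2)
= -3.0*sin(48) - 2.5*sin(153)
= -3.3644


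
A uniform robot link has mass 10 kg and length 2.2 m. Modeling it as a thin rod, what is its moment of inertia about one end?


I = (1/3) * m * L^2
= (1/3) * 10 * 2.2^2
= 0.333333 * 10 * 4.84
= 16.1333 kg*m^2


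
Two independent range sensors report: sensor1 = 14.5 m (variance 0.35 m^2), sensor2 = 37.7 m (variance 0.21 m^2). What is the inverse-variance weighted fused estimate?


w1 = (1/var1) / (1/var1 + 1/var2)
   = 2.8571 / (2.8571 + 4.7619) = 0.375
w2 = 1 - w1 = 0.625
fused = w1*s1 + w2*s2 = 5.4375 + 23.5625
= 29.0 m


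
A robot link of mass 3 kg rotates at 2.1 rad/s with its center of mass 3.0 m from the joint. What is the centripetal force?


F = m * omega^2 * r
= 3 * 2.1^2 * 3.0
= 3 * 4.41 * 3.0
= 39.69 N


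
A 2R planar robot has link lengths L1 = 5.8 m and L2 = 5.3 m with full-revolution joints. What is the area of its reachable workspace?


r_max = L1 + L2 = 11.1 m
r_min = |L1 - L2| = 0.5 m
Area = pi*(r_max^2 - r_min^2)
= pi*(123.21 - 0.25)
= pi * 122.96
= 386.2902 m^2


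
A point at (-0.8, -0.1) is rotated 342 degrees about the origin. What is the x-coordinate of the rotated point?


x' = x*cos(theta) - y*sin(theta)
cos(342 deg) = 0.9511, sin(342 deg) = -0.309
x' = -0.8 * 0.9511 - -0.1 * -0.309
= -0.7608 - 0.0309
= -0.7917


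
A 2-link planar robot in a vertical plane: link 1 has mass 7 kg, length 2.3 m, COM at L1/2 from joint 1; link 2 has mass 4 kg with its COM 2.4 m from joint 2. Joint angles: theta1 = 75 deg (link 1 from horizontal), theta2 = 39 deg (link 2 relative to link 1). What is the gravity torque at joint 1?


Horizontal distance from joint 1 to link-1 COM:
  x_c1 = (L1/2)*cos(t1) = 1.15 * 0.2588 = 0.2976 m
Horizontal distance from joint 1 to link-2 COM:
  x_c2 = L1*cos(t1) + Lc2*cos(t1+t2)
       = 2.3*0.2588 + 2.4*-0.4067 = -0.3809 m
tau1 = m1*g*x_c1 + m2*g*x_c2
     = 7*9.81*0.2976 + 4*9.81*-0.3809
     = 20.4391 + -14.9459
     = 5.4932 Nm


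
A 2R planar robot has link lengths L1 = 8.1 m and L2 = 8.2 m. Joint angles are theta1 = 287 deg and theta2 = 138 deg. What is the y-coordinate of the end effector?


Convert angles to radians: theta1 = 5.0091, theta2 = 2.4086
y = L1*sin(theta1) + L2*sin(theta1+theta2)
y = -7.7461 + 7.4317
y = -0.3143


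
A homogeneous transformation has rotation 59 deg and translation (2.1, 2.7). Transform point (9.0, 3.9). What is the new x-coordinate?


x' = cos(theta)*px - sin(theta)*py + tx
= 0.515*9.0 - 0.8572*3.9 + 2.1
= 3.3924


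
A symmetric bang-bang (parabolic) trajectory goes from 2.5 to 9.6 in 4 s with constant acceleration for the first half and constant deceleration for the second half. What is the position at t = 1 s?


Symmetric rest-to-rest: each phase covers (pf-p0)/2 in time T/2. 0.5*a*(T/2)^2 = (pf-p0)/2 => a = 4*(pf-p0)/T^2
a = 4*(9.6-2.5)/4^2 = 1.775
t = 1 is in the acceleration phase (t <= T/2).
p = p0 + 0.5*a*t^2 = 2.5 + 0.5*1.775*1^2
= 3.3875


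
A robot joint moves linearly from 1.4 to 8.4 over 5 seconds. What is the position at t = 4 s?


s = t/T = 4/5 = 0.8
p(t) = p0 + (pf-p0)*s
= 1.4 + (8.4 - 1.4) * 0.8
= 7.0


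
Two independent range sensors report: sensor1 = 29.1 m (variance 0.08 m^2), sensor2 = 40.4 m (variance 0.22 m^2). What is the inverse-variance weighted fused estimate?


w1 = (1/var1) / (1/var1 + 1/var2)
   = 12.5 / (12.5 + 4.5455) = 0.7333
w2 = 1 - w1 = 0.2667
fused = w1*s1 + w2*s2 = 21.34 + 10.7733
= 32.1133 m


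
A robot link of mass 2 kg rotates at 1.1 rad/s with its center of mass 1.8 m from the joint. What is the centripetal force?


F = m * omega^2 * r
= 2 * 1.1^2 * 1.8
= 2 * 1.21 * 1.8
= 4.356 N


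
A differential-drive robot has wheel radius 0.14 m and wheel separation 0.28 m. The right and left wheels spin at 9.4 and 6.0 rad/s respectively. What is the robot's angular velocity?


vR = r*wR = 0.14*9.4 = 1.316 m/s
vL = r*wL = 0.14*6.0 = 0.84 m/s
v = (vR+vL)/2 = 1.078 m/s
omega = (vR-vL)/L = 1.7 rad/s
angular velocity = 1.7 rad/s


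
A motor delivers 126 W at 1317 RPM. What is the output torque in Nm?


omega = 1317 * 2*pi/60 = 137.9159 rad/s
tau = P / omega = 126 / 137.9159
= 0.9136 Nm


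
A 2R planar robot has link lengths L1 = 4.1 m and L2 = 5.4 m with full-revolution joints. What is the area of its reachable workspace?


r_max = L1 + L2 = 9.5 m
r_min = |L1 - L2| = 1.3 m
Area = pi*(r_max^2 - r_min^2)
= pi*(90.25 - 1.69)
= pi * 88.56
= 278.2194 m^2


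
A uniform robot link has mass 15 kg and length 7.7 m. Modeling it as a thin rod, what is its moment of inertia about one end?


I = (1/3) * m * L^2
= (1/3) * 15 * 7.7^2
= 0.333333 * 15 * 59.29
= 296.45 kg*m^2


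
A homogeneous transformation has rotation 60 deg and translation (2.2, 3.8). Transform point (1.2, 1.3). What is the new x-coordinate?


x' = cos(theta)*px - sin(theta)*py + tx
= 0.5*1.2 - 0.866*1.3 + 2.2
= 1.6742


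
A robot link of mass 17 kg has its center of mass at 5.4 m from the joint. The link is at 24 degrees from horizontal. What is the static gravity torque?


tau = m*g*L*cos(angle)
= 17 * 9.81 * 5.4 * cos(24 deg)
= 17 * 9.81 * 5.4 * 0.9135
= 822.7007 Nm


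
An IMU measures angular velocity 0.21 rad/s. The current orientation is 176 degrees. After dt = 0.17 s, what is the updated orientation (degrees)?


delta_theta = w * dt = 0.21 * 0.17 = 0.0357 rad
= 2.0455 deg
theta_new = 176 + 2.0455 = 178.0455 deg


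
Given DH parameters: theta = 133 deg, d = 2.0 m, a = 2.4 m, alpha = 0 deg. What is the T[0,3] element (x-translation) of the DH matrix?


T[0,3] = a * cos(theta)
= 2.4 * cos(133 deg)
= 2.4 * -0.682
= -1.6368


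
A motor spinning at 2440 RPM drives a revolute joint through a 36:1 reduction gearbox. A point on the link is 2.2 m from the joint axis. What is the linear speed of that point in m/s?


omega_motor = 2440 * 2*pi/60 = 255.5162 rad/s
omega_joint = omega_motor / 36 = 7.0977 rad/s
v = omega_joint * r = 7.0977 * 2.2
= 15.6149 m/s


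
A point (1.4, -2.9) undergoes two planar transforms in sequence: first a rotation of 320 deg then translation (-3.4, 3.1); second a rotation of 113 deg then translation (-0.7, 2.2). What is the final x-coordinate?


After transform 1:
x1 = cos(320)*1.4 - sin(320)*-2.9 + -3.4 = -4.1916
y1 = sin(320)*1.4 + cos(320)*-2.9 + 3.1 = -0.0214
After transform 2:
x2 = cos(113)*-4.1916 - sin(113)*-0.0214 + -0.7
= 0.9575


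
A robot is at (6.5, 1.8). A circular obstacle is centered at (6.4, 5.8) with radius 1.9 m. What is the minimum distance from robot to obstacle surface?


center_dist = sqrt((6.5-6.4)^2 + (1.8-5.8)^2)
= sqrt(0.01 + 16.0)
= 4.0012
min_dist = center_dist - radius = 4.0012 - 1.9 = 2.1012 m


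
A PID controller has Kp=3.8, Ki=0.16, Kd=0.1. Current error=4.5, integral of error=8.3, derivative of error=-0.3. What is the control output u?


u = Kp*e + Ki*int(e) + Kd*de/dt
= 3.8*4.5 + 0.16*8.3 + 0.1*(-0.3)
= 17.1 + 1.328 + -0.03
= 18.398


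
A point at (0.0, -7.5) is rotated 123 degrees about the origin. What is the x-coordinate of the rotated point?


x' = x*cos(theta) - y*sin(theta)
cos(123 deg) = -0.5446, sin(123 deg) = 0.8387
x' = 0.0 * -0.5446 - -7.5 * 0.8387
= -0.0 - -6.29
= 6.29


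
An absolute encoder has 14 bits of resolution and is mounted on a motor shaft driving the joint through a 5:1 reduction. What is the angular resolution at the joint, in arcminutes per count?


counts = 2^14 = 16384
effective counts at joint = 16384 * 5 = 81920
resolution = 360*60 / 81920
= 0.2637 arcmin/count


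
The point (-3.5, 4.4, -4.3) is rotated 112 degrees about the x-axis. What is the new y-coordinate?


Rotation about x-axis: y' = y*cos(theta) - z*sin(theta)
= 4.4 * -0.3746 - -4.3 * 0.9272
= 2.3386


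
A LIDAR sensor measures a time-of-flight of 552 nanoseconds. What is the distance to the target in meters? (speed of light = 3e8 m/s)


tof = 552 ns = 5.52e-07 s
dist = c * tof / 2
= 3e8 * 5.52e-07 / 2
= 82.8 m


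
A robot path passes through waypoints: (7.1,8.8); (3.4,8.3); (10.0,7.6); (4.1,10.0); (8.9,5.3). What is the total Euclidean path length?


Segment lengths:
  seg1 = sqrt((-3.7)^2 + (-0.5)^2) = 3.7336
  seg2 = sqrt((6.6)^2 + (-0.7)^2) = 6.637
  seg3 = sqrt((-5.9)^2 + (2.4)^2) = 6.3695
  seg4 = sqrt((4.8)^2 + (-4.7)^2) = 6.7179
Total = 23.458


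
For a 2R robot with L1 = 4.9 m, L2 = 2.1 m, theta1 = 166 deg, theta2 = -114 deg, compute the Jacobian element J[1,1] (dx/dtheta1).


J[1,1] = -L1*sin(t1) - L2*sin(t1+t2)
= -4.9*sin(166) - 2.1*sin(52)
= -2.8402


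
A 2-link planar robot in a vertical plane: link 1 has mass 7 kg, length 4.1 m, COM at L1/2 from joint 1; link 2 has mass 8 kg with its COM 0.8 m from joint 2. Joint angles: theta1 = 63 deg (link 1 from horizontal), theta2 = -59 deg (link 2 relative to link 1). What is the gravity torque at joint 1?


Horizontal distance from joint 1 to link-1 COM:
  x_c1 = (L1/2)*cos(t1) = 2.05 * 0.454 = 0.9307 m
Horizontal distance from joint 1 to link-2 COM:
  x_c2 = L1*cos(t1) + Lc2*cos(t1+t2)
       = 4.1*0.454 + 0.8*0.9976 = 2.6594 m
tau1 = m1*g*x_c1 + m2*g*x_c2
     = 7*9.81*0.9307 + 8*9.81*2.6594
     = 63.9098 + 208.7107
     = 272.6205 Nm


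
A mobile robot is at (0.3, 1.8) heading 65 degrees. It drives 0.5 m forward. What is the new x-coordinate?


x_new = x0 + d*cos(theta)
= 0.3 + 0.5*cos(65)
= 0.3 + 0.2113
= 0.5113


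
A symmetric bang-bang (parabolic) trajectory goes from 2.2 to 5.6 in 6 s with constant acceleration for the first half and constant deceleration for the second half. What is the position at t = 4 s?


Symmetric rest-to-rest: each phase covers (pf-p0)/2 in time T/2. 0.5*a*(T/2)^2 = (pf-p0)/2 => a = 4*(pf-p0)/T^2
a = 4*(5.6-2.2)/6^2 = 0.3778
t = 4 is in the deceleration phase (t > T/2).
p = pf - 0.5*a*(T-t)^2 = 5.6 - 0.5*0.3778*2^2
= 4.8444


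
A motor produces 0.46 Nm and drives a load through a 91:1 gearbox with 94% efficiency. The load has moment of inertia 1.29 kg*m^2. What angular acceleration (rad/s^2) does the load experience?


tau_out = tau_motor * N * eta
= 0.46 * 91 * 0.94 = 39.3484 Nm
alpha = tau_out / I = 39.3484 / 1.29
= 30.5026 rad/s^2


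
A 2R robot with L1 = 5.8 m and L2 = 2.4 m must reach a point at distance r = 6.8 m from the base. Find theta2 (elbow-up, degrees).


cos(theta2) = (r^2 - L1^2 - L2^2) / (2*L1*L2)
cos(theta2) = (46.24 - 33.64 - 5.76) / 27.84
cos(theta2) = 0.24569
theta2 = 75.7774 degrees


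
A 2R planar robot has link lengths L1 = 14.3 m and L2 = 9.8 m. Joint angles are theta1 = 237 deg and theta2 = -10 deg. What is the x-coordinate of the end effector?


Convert angles to radians: theta1 = 4.1364, theta2 = -0.1745
x = L1*cos(theta1) + L2*cos(theta1+theta2)
x = -7.7883 + -6.6836
x = -14.4719


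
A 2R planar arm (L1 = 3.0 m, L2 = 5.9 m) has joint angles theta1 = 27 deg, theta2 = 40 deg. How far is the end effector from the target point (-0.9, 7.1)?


End effector via forward kinematics:
x = L1*cos(t1) + L2*cos(t1+t2) = 4.9783
y = L1*sin(t1) + L2*sin(t1+t2) = 6.793
Distance to target:
d = sqrt((-0.9 - 4.9783)^2 + (7.1 - 6.793)^2)
= sqrt(34.5548 + 0.0943)
= 5.8863 m


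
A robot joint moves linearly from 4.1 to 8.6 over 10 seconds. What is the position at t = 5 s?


s = t/T = 5/10 = 0.5
p(t) = p0 + (pf-p0)*s
= 4.1 + (8.6 - 4.1) * 0.5
= 6.35


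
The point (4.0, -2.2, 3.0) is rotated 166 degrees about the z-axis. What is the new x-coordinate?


Rotation about z-axis: x' = x*cos(theta) - y*sin(theta)
= 4.0 * -0.9703 - -2.2 * 0.2419
= -3.349


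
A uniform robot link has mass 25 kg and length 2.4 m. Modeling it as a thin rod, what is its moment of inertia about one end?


I = (1/3) * m * L^2
= (1/3) * 25 * 2.4^2
= 0.333333 * 25 * 5.76
= 48.0 kg*m^2


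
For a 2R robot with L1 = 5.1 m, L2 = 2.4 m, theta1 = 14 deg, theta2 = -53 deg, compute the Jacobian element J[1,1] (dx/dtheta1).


J[1,1] = -L1*sin(t1) - L2*sin(t1+t2)
= -5.1*sin(14) - 2.4*sin(-39)
= 0.2766


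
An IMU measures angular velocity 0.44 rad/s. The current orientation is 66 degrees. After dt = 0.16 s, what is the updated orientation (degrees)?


delta_theta = w * dt = 0.44 * 0.16 = 0.0704 rad
= 4.0336 deg
theta_new = 66 + 4.0336 = 70.0336 deg


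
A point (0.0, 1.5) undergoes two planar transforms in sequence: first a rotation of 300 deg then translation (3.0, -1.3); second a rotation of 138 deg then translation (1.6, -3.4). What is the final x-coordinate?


After transform 1:
x1 = cos(300)*0.0 - sin(300)*1.5 + 3.0 = 4.299
y1 = sin(300)*0.0 + cos(300)*1.5 + -1.3 = -0.55
After transform 2:
x2 = cos(138)*4.299 - sin(138)*-0.55 + 1.6
= -1.2268


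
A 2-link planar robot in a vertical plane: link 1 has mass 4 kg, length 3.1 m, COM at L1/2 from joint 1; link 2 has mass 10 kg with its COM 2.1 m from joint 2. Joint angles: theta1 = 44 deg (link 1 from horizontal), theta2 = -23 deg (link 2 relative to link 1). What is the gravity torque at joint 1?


Horizontal distance from joint 1 to link-1 COM:
  x_c1 = (L1/2)*cos(t1) = 1.55 * 0.7193 = 1.115 m
Horizontal distance from joint 1 to link-2 COM:
  x_c2 = L1*cos(t1) + Lc2*cos(t1+t2)
       = 3.1*0.7193 + 2.1*0.9336 = 4.1905 m
tau1 = m1*g*x_c1 + m2*g*x_c2
     = 4*9.81*1.115 + 10*9.81*4.1905
     = 43.7517 + 411.0853
     = 454.837 Nm


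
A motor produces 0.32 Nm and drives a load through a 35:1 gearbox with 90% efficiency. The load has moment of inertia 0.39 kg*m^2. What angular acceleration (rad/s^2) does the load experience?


tau_out = tau_motor * N * eta
= 0.32 * 35 * 0.9 = 10.08 Nm
alpha = tau_out / I = 10.08 / 0.39
= 25.8462 rad/s^2


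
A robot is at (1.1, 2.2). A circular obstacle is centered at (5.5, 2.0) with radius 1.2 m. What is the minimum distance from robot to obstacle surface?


center_dist = sqrt((1.1-5.5)^2 + (2.2-2.0)^2)
= sqrt(19.36 + 0.04)
= 4.4045
min_dist = center_dist - radius = 4.4045 - 1.2 = 3.2045 m


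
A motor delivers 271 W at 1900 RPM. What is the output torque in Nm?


omega = 1900 * 2*pi/60 = 198.9675 rad/s
tau = P / omega = 271 / 198.9675
= 1.362 Nm


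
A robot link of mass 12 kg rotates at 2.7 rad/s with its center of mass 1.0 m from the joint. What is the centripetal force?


F = m * omega^2 * r
= 12 * 2.7^2 * 1.0
= 12 * 7.29 * 1.0
= 87.48 N


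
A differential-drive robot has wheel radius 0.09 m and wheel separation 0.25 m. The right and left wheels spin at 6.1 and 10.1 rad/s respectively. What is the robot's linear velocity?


vR = r*wR = 0.09*6.1 = 0.549 m/s
vL = r*wL = 0.09*10.1 = 0.909 m/s
v = (vR+vL)/2 = 0.729 m/s
omega = (vR-vL)/L = -1.44 rad/s
linear velocity = 0.729 m/s


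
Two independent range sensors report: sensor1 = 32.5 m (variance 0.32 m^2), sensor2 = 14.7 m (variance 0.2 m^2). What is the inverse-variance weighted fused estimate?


w1 = (1/var1) / (1/var1 + 1/var2)
   = 3.125 / (3.125 + 5.0) = 0.3846
w2 = 1 - w1 = 0.6154
fused = w1*s1 + w2*s2 = 12.5 + 9.0462
= 21.5462 m


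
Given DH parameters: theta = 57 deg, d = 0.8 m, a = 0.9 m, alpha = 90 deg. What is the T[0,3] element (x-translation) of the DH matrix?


T[0,3] = a * cos(theta)
= 0.9 * cos(57 deg)
= 0.9 * 0.5446
= 0.4902


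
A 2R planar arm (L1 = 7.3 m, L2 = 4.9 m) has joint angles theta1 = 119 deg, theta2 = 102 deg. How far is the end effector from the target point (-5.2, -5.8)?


End effector via forward kinematics:
x = L1*cos(t1) + L2*cos(t1+t2) = -7.2372
y = L1*sin(t1) + L2*sin(t1+t2) = 3.17
Distance to target:
d = sqrt((-5.2 - -7.2372)^2 + (-5.8 - 3.17)^2)
= sqrt(4.1501 + 80.4615)
= 9.1985 m


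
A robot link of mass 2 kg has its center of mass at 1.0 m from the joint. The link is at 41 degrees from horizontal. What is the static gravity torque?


tau = m*g*L*cos(angle)
= 2 * 9.81 * 1.0 * cos(41 deg)
= 2 * 9.81 * 1.0 * 0.7547
= 14.8074 Nm


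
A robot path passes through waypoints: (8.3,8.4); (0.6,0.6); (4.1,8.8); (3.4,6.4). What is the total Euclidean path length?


Segment lengths:
  seg1 = sqrt((-7.7)^2 + (-7.8)^2) = 10.9604
  seg2 = sqrt((3.5)^2 + (8.2)^2) = 8.9157
  seg3 = sqrt((-0.7)^2 + (-2.4)^2) = 2.5
Total = 22.3761


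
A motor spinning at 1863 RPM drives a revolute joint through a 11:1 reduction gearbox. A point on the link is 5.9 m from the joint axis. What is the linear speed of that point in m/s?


omega_motor = 1863 * 2*pi/60 = 195.0929 rad/s
omega_joint = omega_motor / 11 = 17.7357 rad/s
v = omega_joint * r = 17.7357 * 5.9
= 104.6407 m/s


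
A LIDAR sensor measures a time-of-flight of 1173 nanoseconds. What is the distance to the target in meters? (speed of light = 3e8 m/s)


tof = 1173 ns = 1.173e-06 s
dist = c * tof / 2
= 3e8 * 1.173e-06 / 2
= 175.95 m


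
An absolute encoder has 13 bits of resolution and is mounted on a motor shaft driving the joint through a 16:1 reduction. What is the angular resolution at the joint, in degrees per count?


counts = 2^13 = 8192
effective counts at joint = 8192 * 16 = 131072
resolution = 360 / 131072
= 0.0027 deg/count


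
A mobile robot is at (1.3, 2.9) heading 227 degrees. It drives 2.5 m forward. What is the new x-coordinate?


x_new = x0 + d*cos(theta)
= 1.3 + 2.5*cos(227)
= 1.3 + -1.705
= -0.405


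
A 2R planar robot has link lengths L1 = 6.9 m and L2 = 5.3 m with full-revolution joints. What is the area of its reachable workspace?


r_max = L1 + L2 = 12.2 m
r_min = |L1 - L2| = 1.6 m
Area = pi*(r_max^2 - r_min^2)
= pi*(148.84 - 2.56)
= pi * 146.28
= 459.5522 m^2


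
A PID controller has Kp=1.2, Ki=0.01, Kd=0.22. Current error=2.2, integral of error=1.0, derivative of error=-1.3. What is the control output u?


u = Kp*e + Ki*int(e) + Kd*de/dt
= 1.2*2.2 + 0.01*1.0 + 0.22*(-1.3)
= 2.64 + 0.01 + -0.286
= 2.364


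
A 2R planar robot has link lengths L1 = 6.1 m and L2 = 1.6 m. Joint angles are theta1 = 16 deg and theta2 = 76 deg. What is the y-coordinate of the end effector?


Convert angles to radians: theta1 = 0.2793, theta2 = 1.3265
y = L1*sin(theta1) + L2*sin(theta1+theta2)
y = 1.6814 + 1.599
y = 3.2804


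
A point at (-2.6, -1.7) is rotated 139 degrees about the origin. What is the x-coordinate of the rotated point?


x' = x*cos(theta) - y*sin(theta)
cos(139 deg) = -0.7547, sin(139 deg) = 0.6561
x' = -2.6 * -0.7547 - -1.7 * 0.6561
= 1.9622 - -1.1153
= 3.0775


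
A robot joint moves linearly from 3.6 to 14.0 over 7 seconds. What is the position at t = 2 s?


s = t/T = 2/7 = 0.2857
p(t) = p0 + (pf-p0)*s
= 3.6 + (14.0 - 3.6) * 0.2857
= 6.5714


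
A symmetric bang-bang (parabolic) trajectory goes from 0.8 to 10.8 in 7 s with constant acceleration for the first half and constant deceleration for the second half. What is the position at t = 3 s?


Symmetric rest-to-rest: each phase covers (pf-p0)/2 in time T/2. 0.5*a*(T/2)^2 = (pf-p0)/2 => a = 4*(pf-p0)/T^2
a = 4*(10.8-0.8)/7^2 = 0.8163
t = 3 is in the acceleration phase (t <= T/2).
p = p0 + 0.5*a*t^2 = 0.8 + 0.5*0.8163*3^2
= 4.4735


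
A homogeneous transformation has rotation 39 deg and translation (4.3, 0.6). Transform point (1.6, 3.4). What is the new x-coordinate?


x' = cos(theta)*px - sin(theta)*py + tx
= 0.7771*1.6 - 0.6293*3.4 + 4.3
= 3.4037


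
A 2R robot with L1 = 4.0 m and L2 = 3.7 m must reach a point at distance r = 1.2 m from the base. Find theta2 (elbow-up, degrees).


cos(theta2) = (r^2 - L1^2 - L2^2) / (2*L1*L2)
cos(theta2) = (1.44 - 16.0 - 13.69) / 29.6
cos(theta2) = -0.954392
theta2 = 162.6291 degrees


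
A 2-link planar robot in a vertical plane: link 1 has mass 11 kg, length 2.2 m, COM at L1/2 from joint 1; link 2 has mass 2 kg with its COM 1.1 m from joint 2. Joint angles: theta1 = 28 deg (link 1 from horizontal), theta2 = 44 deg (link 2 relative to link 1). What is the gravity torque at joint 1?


Horizontal distance from joint 1 to link-1 COM:
  x_c1 = (L1/2)*cos(t1) = 1.1 * 0.8829 = 0.9712 m
Horizontal distance from joint 1 to link-2 COM:
  x_c2 = L1*cos(t1) + Lc2*cos(t1+t2)
       = 2.2*0.8829 + 1.1*0.309 = 2.2824 m
tau1 = m1*g*x_c1 + m2*g*x_c2
     = 11*9.81*0.9712 + 2*9.81*2.2824
     = 104.8068 + 44.7808
     = 149.5875 Nm


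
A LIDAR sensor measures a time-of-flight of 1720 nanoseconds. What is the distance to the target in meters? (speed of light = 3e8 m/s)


tof = 1720 ns = 1.72e-06 s
dist = c * tof / 2
= 3e8 * 1.72e-06 / 2
= 258.0 m


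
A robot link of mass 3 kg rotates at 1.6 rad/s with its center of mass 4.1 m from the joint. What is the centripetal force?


F = m * omega^2 * r
= 3 * 1.6^2 * 4.1
= 3 * 2.56 * 4.1
= 31.488 N


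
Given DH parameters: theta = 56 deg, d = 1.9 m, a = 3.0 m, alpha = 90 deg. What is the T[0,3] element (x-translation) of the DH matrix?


T[0,3] = a * cos(theta)
= 3.0 * cos(56 deg)
= 3.0 * 0.5592
= 1.6776


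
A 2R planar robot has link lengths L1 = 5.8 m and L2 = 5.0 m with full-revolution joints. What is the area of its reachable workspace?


r_max = L1 + L2 = 10.8 m
r_min = |L1 - L2| = 0.8 m
Area = pi*(r_max^2 - r_min^2)
= pi*(116.64 - 0.64)
= pi * 116.0
= 364.4247 m^2


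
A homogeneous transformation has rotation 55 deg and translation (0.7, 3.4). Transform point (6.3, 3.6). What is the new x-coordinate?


x' = cos(theta)*px - sin(theta)*py + tx
= 0.5736*6.3 - 0.8192*3.6 + 0.7
= 1.3646


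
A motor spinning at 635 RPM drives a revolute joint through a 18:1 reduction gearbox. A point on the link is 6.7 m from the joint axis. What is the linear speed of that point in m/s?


omega_motor = 635 * 2*pi/60 = 66.497 rad/s
omega_joint = omega_motor / 18 = 3.6943 rad/s
v = omega_joint * r = 3.6943 * 6.7
= 24.7517 m/s


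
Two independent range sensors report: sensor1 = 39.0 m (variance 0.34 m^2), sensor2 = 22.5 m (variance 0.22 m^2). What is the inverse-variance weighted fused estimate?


w1 = (1/var1) / (1/var1 + 1/var2)
   = 2.9412 / (2.9412 + 4.5455) = 0.3929
w2 = 1 - w1 = 0.6071
fused = w1*s1 + w2*s2 = 15.3214 + 13.6607
= 28.9821 m


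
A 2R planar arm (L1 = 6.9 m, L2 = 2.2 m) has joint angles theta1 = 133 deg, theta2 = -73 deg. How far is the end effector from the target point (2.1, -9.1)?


End effector via forward kinematics:
x = L1*cos(t1) + L2*cos(t1+t2) = -3.6058
y = L1*sin(t1) + L2*sin(t1+t2) = 6.9516
Distance to target:
d = sqrt((2.1 - -3.6058)^2 + (-9.1 - 6.9516)^2)
= sqrt(32.556 + 257.6537)
= 17.0355 m


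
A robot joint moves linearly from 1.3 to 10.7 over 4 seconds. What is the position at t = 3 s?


s = t/T = 3/4 = 0.75
p(t) = p0 + (pf-p0)*s
= 1.3 + (10.7 - 1.3) * 0.75
= 8.35


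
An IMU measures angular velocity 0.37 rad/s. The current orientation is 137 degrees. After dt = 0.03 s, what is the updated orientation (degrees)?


delta_theta = w * dt = 0.37 * 0.03 = 0.0111 rad
= 0.636 deg
theta_new = 137 + 0.636 = 137.636 deg


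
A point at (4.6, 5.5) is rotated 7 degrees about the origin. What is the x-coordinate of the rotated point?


x' = x*cos(theta) - y*sin(theta)
cos(7 deg) = 0.9925, sin(7 deg) = 0.1219
x' = 4.6 * 0.9925 - 5.5 * 0.1219
= 4.5657 - 0.6703
= 3.8954


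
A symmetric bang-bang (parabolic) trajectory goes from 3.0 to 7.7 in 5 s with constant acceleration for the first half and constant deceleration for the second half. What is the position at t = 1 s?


Symmetric rest-to-rest: each phase covers (pf-p0)/2 in time T/2. 0.5*a*(T/2)^2 = (pf-p0)/2 => a = 4*(pf-p0)/T^2
a = 4*(7.7-3.0)/5^2 = 0.752
t = 1 is in the acceleration phase (t <= T/2).
p = p0 + 0.5*a*t^2 = 3.0 + 0.5*0.752*1^2
= 3.376


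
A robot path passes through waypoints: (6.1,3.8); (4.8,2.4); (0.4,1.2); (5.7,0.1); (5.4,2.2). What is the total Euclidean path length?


Segment lengths:
  seg1 = sqrt((-1.3)^2 + (-1.4)^2) = 1.9105
  seg2 = sqrt((-4.4)^2 + (-1.2)^2) = 4.5607
  seg3 = sqrt((5.3)^2 + (-1.1)^2) = 5.4129
  seg4 = sqrt((-0.3)^2 + (2.1)^2) = 2.1213
Total = 14.0055


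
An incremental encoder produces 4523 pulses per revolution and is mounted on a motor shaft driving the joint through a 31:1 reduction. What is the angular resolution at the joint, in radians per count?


counts per rev = 4523
effective counts at joint = 4523 * 31 = 140213
resolution = 2*pi / 140213
= 4.4812e-05 rad/count


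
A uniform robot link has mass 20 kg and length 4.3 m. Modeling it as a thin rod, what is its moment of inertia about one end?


I = (1/3) * m * L^2
= (1/3) * 20 * 4.3^2
= 0.333333 * 20 * 18.49
= 123.2667 kg*m^2


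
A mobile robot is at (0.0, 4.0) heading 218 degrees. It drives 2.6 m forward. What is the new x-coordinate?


x_new = x0 + d*cos(theta)
= 0.0 + 2.6*cos(218)
= 0.0 + -2.0488
= -2.0488


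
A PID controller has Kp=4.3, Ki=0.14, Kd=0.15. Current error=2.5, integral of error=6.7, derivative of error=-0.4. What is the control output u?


u = Kp*e + Ki*int(e) + Kd*de/dt
= 4.3*2.5 + 0.14*6.7 + 0.15*(-0.4)
= 10.75 + 0.938 + -0.06
= 11.628


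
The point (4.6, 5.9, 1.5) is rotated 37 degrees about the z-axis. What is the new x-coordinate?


Rotation about z-axis: x' = x*cos(theta) - y*sin(theta)
= 4.6 * 0.7986 - 5.9 * 0.6018
= 0.123


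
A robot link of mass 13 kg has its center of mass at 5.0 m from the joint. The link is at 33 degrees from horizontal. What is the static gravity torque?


tau = m*g*L*cos(angle)
= 13 * 9.81 * 5.0 * cos(33 deg)
= 13 * 9.81 * 5.0 * 0.8387
= 534.7783 Nm


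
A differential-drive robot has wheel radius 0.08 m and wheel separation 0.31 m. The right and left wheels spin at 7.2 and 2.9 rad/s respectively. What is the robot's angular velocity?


vR = r*wR = 0.08*7.2 = 0.576 m/s
vL = r*wL = 0.08*2.9 = 0.232 m/s
v = (vR+vL)/2 = 0.404 m/s
omega = (vR-vL)/L = 1.1097 rad/s
angular velocity = 1.1097 rad/s


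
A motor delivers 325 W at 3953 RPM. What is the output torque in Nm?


omega = 3953 * 2*pi/60 = 413.9572 rad/s
tau = P / omega = 325 / 413.9572
= 0.7851 Nm


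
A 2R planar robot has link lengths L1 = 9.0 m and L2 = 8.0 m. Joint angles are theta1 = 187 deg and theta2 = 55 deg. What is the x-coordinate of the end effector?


Convert angles to radians: theta1 = 3.2638, theta2 = 0.9599
x = L1*cos(theta1) + L2*cos(theta1+theta2)
x = -8.9329 + -3.7558
x = -12.6887


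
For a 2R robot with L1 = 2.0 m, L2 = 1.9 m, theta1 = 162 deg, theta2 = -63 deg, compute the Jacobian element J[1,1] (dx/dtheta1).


J[1,1] = -L1*sin(t1) - L2*sin(t1+t2)
= -2.0*sin(162) - 1.9*sin(99)
= -2.4946


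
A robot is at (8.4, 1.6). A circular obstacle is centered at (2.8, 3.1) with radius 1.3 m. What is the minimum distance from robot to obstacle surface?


center_dist = sqrt((8.4-2.8)^2 + (1.6-3.1)^2)
= sqrt(31.36 + 2.25)
= 5.7974
min_dist = center_dist - radius = 5.7974 - 1.3 = 4.4974 m


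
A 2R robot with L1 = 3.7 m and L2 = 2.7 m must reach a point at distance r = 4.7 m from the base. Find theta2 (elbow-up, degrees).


cos(theta2) = (r^2 - L1^2 - L2^2) / (2*L1*L2)
cos(theta2) = (22.09 - 13.69 - 7.29) / 19.98
cos(theta2) = 0.055556
theta2 = 86.8153 degrees


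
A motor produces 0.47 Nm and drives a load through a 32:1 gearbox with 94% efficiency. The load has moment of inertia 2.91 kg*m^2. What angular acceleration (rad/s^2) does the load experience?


tau_out = tau_motor * N * eta
= 0.47 * 32 * 0.94 = 14.1376 Nm
alpha = tau_out / I = 14.1376 / 2.91
= 4.8583 rad/s^2


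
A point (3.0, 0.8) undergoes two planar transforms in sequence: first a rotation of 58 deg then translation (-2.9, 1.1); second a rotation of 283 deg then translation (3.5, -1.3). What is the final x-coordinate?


After transform 1:
x1 = cos(58)*3.0 - sin(58)*0.8 + -2.9 = -1.9887
y1 = sin(58)*3.0 + cos(58)*0.8 + 1.1 = 4.0681
After transform 2:
x2 = cos(283)*-1.9887 - sin(283)*4.0681 + 3.5
= 7.0165


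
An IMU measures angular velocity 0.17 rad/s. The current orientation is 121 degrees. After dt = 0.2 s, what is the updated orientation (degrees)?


delta_theta = w * dt = 0.17 * 0.2 = 0.034 rad
= 1.9481 deg
theta_new = 121 + 1.9481 = 122.9481 deg


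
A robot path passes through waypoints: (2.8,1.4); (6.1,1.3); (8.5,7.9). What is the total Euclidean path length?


Segment lengths:
  seg1 = sqrt((3.3)^2 + (-0.1)^2) = 3.3015
  seg2 = sqrt((2.4)^2 + (6.6)^2) = 7.0228
Total = 10.3243


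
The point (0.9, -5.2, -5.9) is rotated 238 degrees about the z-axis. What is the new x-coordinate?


Rotation about z-axis: x' = x*cos(theta) - y*sin(theta)
= 0.9 * -0.5299 - -5.2 * -0.848
= -4.8868


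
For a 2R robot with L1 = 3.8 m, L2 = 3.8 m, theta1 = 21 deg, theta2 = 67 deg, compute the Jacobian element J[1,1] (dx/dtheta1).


J[1,1] = -L1*sin(t1) - L2*sin(t1+t2)
= -3.8*sin(21) - 3.8*sin(88)
= -5.1595


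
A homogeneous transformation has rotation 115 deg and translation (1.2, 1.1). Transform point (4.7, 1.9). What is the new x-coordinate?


x' = cos(theta)*px - sin(theta)*py + tx
= -0.4226*4.7 - 0.9063*1.9 + 1.2
= -2.5083


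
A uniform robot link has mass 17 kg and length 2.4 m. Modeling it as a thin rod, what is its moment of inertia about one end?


I = (1/3) * m * L^2
= (1/3) * 17 * 2.4^2
= 0.333333 * 17 * 5.76
= 32.64 kg*m^2


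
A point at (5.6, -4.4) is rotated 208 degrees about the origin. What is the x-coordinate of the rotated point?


x' = x*cos(theta) - y*sin(theta)
cos(208 deg) = -0.8829, sin(208 deg) = -0.4695
x' = 5.6 * -0.8829 - -4.4 * -0.4695
= -4.9445 - 2.0657
= -7.0102


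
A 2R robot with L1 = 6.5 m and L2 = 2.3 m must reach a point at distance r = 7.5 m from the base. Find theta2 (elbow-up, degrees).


cos(theta2) = (r^2 - L1^2 - L2^2) / (2*L1*L2)
cos(theta2) = (56.25 - 42.25 - 5.29) / 29.9
cos(theta2) = 0.291304
theta2 = 73.0639 degrees


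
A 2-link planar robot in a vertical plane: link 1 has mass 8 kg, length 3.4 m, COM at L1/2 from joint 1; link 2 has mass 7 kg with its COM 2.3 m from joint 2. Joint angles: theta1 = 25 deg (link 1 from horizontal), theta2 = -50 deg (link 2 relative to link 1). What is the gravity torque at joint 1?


Horizontal distance from joint 1 to link-1 COM:
  x_c1 = (L1/2)*cos(t1) = 1.7 * 0.9063 = 1.5407 m
Horizontal distance from joint 1 to link-2 COM:
  x_c2 = L1*cos(t1) + Lc2*cos(t1+t2)
       = 3.4*0.9063 + 2.3*0.9063 = 5.166 m
tau1 = m1*g*x_c1 + m2*g*x_c2
     = 8*9.81*1.5407 + 7*9.81*5.166
     = 120.916 + 354.7461
     = 475.662 Nm


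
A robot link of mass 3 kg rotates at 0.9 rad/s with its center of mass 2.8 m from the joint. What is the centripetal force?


F = m * omega^2 * r
= 3 * 0.9^2 * 2.8
= 3 * 0.81 * 2.8
= 6.804 N


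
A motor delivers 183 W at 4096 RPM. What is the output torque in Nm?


omega = 4096 * 2*pi/60 = 428.9321 rad/s
tau = P / omega = 183 / 428.9321
= 0.4266 Nm


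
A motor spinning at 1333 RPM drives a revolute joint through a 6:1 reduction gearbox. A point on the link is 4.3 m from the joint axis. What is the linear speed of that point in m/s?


omega_motor = 1333 * 2*pi/60 = 139.5914 rad/s
omega_joint = omega_motor / 6 = 23.2652 rad/s
v = omega_joint * r = 23.2652 * 4.3
= 100.0405 m/s
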